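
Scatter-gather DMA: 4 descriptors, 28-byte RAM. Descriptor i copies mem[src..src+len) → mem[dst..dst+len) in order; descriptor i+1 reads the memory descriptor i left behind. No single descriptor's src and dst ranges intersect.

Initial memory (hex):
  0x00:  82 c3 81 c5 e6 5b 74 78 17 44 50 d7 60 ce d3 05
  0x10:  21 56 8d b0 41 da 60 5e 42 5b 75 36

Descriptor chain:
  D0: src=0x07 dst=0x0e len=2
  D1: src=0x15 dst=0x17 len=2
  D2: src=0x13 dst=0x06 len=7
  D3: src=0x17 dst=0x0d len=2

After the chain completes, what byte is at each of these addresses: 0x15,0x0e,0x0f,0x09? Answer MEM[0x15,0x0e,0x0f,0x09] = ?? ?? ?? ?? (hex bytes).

[0] 0x07->0x0e len=2 : 78 17
[1] 0x15->0x17 len=2 : da 60
[2] 0x13->0x06 len=7 : b0 41 da 60 da 60 5b
[3] 0x17->0x0d len=2 : da 60
query mem[0x15]=0xda, mem[0x0e]=0x60, mem[0x0f]=0x17, mem[0x09]=0x60

MEM[0x15,0x0e,0x0f,0x09] = da 60 17 60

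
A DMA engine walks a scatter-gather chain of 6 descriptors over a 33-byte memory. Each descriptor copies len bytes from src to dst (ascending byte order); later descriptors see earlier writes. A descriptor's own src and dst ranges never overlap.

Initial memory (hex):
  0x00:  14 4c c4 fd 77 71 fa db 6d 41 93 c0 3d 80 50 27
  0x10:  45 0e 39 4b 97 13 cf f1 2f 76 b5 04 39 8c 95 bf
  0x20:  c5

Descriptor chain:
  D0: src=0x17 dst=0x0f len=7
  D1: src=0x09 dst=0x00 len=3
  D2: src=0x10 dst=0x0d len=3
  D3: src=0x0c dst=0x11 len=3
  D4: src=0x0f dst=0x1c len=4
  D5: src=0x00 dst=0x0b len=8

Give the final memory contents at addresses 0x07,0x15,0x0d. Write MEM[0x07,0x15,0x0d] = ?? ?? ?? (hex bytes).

MEM[0x07,0x15,0x0d] = db 8c c0

#0 dst[0x0f+7] := {0xf1,0x2f,0x76,0xb5,0x04,0x39,0x8c}
#1 dst[0x00+3] := {0x41,0x93,0xc0}
#2 dst[0x0d+3] := {0x2f,0x76,0xb5}
#3 dst[0x11+3] := {0x3d,0x2f,0x76}
#4 dst[0x1c+4] := {0xb5,0x2f,0x3d,0x2f}
#5 dst[0x0b+8] := {0x41,0x93,0xc0,0xfd,0x77,0x71,0xfa,0xdb}
query mem[0x07]=0xdb, mem[0x15]=0x8c, mem[0x0d]=0xc0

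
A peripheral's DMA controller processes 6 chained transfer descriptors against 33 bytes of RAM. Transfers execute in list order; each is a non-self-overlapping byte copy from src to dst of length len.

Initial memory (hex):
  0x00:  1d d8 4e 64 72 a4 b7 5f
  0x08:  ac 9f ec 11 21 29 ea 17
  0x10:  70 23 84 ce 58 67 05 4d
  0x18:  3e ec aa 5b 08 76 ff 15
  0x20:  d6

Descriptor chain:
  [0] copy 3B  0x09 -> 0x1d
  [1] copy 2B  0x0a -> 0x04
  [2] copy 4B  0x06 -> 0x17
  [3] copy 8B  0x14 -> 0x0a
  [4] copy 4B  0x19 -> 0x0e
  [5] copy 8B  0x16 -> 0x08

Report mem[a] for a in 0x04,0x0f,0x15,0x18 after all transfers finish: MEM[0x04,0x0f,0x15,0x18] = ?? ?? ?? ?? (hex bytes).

D0: mem[0x1d..0x1f] <- [9f ec 11]
D1: mem[0x04..0x05] <- [ec 11]
D2: mem[0x17..0x1a] <- [b7 5f ac 9f]
D3: mem[0x0a..0x11] <- [58 67 05 b7 5f ac 9f 5b]
D4: mem[0x0e..0x11] <- [ac 9f 5b 08]
D5: mem[0x08..0x0f] <- [05 b7 5f ac 9f 5b 08 9f]
query mem[0x04]=0xec, mem[0x0f]=0x9f, mem[0x15]=0x67, mem[0x18]=0x5f

MEM[0x04,0x0f,0x15,0x18] = ec 9f 67 5f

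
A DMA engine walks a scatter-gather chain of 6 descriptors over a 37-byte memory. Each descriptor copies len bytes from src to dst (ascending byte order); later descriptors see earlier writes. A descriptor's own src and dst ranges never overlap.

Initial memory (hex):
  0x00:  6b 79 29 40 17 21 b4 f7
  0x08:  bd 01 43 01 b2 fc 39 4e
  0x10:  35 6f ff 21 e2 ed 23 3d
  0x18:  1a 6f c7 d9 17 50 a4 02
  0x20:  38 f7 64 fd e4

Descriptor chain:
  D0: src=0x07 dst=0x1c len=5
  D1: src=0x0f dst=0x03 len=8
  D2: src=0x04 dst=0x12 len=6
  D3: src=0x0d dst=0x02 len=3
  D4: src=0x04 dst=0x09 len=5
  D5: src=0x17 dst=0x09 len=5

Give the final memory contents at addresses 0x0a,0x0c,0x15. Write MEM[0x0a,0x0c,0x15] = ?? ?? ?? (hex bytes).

  after D0: wrote 5B at 0x1c = f7bd014301
  after D1: wrote 8B at 0x03 = 4e356fff21e2ed23
  after D2: wrote 6B at 0x12 = 356fff21e2ed
  after D3: wrote 3B at 0x02 = fc394e
  after D4: wrote 5B at 0x09 = 4e6fff21e2
  after D5: wrote 5B at 0x09 = ed1a6fc7d9
query mem[0x0a]=0x1a, mem[0x0c]=0xc7, mem[0x15]=0x21

MEM[0x0a,0x0c,0x15] = 1a c7 21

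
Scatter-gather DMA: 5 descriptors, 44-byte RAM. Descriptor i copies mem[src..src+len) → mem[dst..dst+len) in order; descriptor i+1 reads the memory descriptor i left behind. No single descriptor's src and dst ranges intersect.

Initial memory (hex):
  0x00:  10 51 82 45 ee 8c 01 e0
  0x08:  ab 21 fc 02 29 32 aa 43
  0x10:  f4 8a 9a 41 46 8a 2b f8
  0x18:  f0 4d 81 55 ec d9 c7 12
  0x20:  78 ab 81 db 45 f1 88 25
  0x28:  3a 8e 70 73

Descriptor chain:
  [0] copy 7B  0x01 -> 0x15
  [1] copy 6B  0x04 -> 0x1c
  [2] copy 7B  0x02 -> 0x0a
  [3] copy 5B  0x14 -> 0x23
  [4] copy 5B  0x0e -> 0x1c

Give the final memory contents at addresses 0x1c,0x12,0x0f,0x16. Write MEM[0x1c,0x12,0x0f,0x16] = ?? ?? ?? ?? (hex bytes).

MEM[0x1c,0x12,0x0f,0x16] = 01 9a e0 82

  after D0: wrote 7B at 0x15 = 518245ee8c01e0
  after D1: wrote 6B at 0x1c = ee8c01e0ab21
  after D2: wrote 7B at 0x0a = 8245ee8c01e0ab
  after D3: wrote 5B at 0x23 = 46518245ee
  after D4: wrote 5B at 0x1c = 01e0ab8a9a
query mem[0x1c]=0x01, mem[0x12]=0x9a, mem[0x0f]=0xe0, mem[0x16]=0x82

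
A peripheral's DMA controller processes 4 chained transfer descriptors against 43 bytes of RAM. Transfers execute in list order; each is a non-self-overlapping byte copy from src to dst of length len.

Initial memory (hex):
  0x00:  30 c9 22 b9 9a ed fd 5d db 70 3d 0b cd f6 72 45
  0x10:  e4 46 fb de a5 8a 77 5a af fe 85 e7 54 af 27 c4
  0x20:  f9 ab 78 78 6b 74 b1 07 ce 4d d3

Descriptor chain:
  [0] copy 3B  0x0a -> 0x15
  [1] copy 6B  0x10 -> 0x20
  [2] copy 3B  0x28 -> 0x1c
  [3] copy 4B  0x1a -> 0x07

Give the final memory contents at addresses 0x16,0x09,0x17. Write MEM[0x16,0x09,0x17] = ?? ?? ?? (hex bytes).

MEM[0x16,0x09,0x17] = 0b ce cd

#0 dst[0x15+3] := {0x3d,0x0b,0xcd}
#1 dst[0x20+6] := {0xe4,0x46,0xfb,0xde,0xa5,0x3d}
#2 dst[0x1c+3] := {0xce,0x4d,0xd3}
#3 dst[0x07+4] := {0x85,0xe7,0xce,0x4d}
query mem[0x16]=0x0b, mem[0x09]=0xce, mem[0x17]=0xcd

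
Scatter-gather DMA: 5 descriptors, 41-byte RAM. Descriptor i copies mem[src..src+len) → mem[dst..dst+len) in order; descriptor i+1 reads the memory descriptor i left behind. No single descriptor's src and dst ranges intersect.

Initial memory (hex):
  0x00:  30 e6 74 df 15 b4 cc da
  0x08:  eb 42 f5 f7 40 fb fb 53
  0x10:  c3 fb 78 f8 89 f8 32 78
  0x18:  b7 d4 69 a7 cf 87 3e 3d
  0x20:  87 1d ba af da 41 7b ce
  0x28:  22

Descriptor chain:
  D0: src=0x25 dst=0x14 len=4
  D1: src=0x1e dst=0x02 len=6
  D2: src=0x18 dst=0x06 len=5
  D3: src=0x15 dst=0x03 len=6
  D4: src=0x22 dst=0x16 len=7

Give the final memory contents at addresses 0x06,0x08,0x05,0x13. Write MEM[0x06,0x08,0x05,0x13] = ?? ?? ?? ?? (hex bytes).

MEM[0x06,0x08,0x05,0x13] = b7 69 22 f8

#0 dst[0x14+4] := {0x41,0x7b,0xce,0x22}
#1 dst[0x02+6] := {0x3e,0x3d,0x87,0x1d,0xba,0xaf}
#2 dst[0x06+5] := {0xb7,0xd4,0x69,0xa7,0xcf}
#3 dst[0x03+6] := {0x7b,0xce,0x22,0xb7,0xd4,0x69}
#4 dst[0x16+7] := {0xba,0xaf,0xda,0x41,0x7b,0xce,0x22}
query mem[0x06]=0xb7, mem[0x08]=0x69, mem[0x05]=0x22, mem[0x13]=0xf8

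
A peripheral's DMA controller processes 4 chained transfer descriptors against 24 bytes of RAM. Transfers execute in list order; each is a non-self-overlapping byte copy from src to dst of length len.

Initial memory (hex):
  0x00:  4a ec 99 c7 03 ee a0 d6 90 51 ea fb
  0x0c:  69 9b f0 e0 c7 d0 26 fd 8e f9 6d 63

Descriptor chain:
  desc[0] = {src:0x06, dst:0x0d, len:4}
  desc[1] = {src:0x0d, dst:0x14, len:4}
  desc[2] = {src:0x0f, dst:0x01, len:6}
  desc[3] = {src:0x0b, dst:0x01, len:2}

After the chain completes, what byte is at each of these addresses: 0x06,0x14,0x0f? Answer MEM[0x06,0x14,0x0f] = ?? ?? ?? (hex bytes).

  after D0: wrote 4B at 0x0d = a0d69051
  after D1: wrote 4B at 0x14 = a0d69051
  after D2: wrote 6B at 0x01 = 9051d026fda0
  after D3: wrote 2B at 0x01 = fb69
query mem[0x06]=0xa0, mem[0x14]=0xa0, mem[0x0f]=0x90

MEM[0x06,0x14,0x0f] = a0 a0 90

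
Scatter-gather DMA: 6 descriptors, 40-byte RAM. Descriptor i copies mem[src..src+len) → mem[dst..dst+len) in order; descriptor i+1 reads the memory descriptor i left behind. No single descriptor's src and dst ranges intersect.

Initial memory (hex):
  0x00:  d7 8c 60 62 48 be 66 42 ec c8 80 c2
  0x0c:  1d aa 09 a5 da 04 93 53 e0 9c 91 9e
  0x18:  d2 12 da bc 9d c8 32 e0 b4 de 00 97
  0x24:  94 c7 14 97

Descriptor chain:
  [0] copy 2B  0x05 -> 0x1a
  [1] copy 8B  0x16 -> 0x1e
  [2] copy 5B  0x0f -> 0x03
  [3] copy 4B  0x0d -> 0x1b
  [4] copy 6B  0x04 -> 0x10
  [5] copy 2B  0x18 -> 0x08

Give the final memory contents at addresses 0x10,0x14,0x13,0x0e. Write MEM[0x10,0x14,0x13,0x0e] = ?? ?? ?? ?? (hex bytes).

  after D0: wrote 2B at 0x1a = be66
  after D1: wrote 8B at 0x1e = 919ed212be669dc8
  after D2: wrote 5B at 0x03 = a5da049353
  after D3: wrote 4B at 0x1b = aa09a5da
  after D4: wrote 6B at 0x10 = da049353ecc8
  after D5: wrote 2B at 0x08 = d212
query mem[0x10]=0xda, mem[0x14]=0xec, mem[0x13]=0x53, mem[0x0e]=0x09

MEM[0x10,0x14,0x13,0x0e] = da ec 53 09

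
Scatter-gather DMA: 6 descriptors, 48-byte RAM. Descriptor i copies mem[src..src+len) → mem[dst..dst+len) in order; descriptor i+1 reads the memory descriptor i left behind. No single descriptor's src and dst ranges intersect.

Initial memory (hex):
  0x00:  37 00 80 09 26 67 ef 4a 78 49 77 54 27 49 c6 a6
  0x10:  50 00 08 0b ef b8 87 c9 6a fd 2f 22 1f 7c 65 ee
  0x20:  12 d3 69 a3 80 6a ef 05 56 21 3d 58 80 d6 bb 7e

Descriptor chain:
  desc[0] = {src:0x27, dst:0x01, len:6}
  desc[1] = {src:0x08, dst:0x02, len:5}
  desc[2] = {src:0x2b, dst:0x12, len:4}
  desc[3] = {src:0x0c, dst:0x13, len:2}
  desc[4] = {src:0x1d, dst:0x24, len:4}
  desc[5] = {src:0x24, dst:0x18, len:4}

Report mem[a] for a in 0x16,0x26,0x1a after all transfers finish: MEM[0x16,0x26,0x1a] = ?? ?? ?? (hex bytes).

D0: mem[0x01..0x06] <- [05 56 21 3d 58 80]
D1: mem[0x02..0x06] <- [78 49 77 54 27]
D2: mem[0x12..0x15] <- [58 80 d6 bb]
D3: mem[0x13..0x14] <- [27 49]
D4: mem[0x24..0x27] <- [7c 65 ee 12]
D5: mem[0x18..0x1b] <- [7c 65 ee 12]
query mem[0x16]=0x87, mem[0x26]=0xee, mem[0x1a]=0xee

MEM[0x16,0x26,0x1a] = 87 ee ee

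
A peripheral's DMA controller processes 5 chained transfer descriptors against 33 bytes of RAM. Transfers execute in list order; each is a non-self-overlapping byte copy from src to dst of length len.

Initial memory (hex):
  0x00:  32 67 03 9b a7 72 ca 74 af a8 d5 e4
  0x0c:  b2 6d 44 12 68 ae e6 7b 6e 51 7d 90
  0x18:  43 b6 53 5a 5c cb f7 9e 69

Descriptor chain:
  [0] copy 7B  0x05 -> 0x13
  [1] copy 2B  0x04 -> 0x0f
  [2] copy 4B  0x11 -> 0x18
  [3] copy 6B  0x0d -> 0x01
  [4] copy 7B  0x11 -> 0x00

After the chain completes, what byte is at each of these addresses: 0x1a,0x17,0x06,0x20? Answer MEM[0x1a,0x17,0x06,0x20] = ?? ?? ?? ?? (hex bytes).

#0 dst[0x13+7] := {0x72,0xca,0x74,0xaf,0xa8,0xd5,0xe4}
#1 dst[0x0f+2] := {0xa7,0x72}
#2 dst[0x18+4] := {0xae,0xe6,0x72,0xca}
#3 dst[0x01+6] := {0x6d,0x44,0xa7,0x72,0xae,0xe6}
#4 dst[0x00+7] := {0xae,0xe6,0x72,0xca,0x74,0xaf,0xa8}
query mem[0x1a]=0x72, mem[0x17]=0xa8, mem[0x06]=0xa8, mem[0x20]=0x69

MEM[0x1a,0x17,0x06,0x20] = 72 a8 a8 69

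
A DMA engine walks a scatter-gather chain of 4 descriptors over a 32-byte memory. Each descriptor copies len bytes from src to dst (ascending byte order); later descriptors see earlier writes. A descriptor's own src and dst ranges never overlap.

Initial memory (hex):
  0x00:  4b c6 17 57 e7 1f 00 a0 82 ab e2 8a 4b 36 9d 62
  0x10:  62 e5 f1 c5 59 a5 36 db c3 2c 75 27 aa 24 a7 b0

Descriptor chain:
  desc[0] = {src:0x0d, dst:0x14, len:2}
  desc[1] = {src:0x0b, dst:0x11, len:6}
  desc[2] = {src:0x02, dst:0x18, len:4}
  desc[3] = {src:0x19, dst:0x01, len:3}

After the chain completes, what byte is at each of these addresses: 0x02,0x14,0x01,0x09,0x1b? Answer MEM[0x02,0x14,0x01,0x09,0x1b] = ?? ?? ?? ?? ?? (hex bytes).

  after D0: wrote 2B at 0x14 = 369d
  after D1: wrote 6B at 0x11 = 8a4b369d6262
  after D2: wrote 4B at 0x18 = 1757e71f
  after D3: wrote 3B at 0x01 = 57e71f
query mem[0x02]=0xe7, mem[0x14]=0x9d, mem[0x01]=0x57, mem[0x09]=0xab, mem[0x1b]=0x1f

MEM[0x02,0x14,0x01,0x09,0x1b] = e7 9d 57 ab 1f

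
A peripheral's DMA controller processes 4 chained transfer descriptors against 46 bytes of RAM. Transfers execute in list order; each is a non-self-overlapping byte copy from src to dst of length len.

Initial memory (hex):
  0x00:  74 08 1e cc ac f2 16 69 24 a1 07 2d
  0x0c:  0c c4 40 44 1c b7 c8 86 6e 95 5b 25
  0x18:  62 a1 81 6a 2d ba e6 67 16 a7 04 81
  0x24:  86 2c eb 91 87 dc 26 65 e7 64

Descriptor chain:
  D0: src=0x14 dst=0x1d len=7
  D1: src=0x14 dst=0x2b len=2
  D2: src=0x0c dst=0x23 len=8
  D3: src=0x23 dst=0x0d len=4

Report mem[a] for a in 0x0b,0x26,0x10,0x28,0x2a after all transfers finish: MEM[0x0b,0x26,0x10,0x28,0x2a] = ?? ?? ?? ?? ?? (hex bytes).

D0: mem[0x1d..0x23] <- [6e 95 5b 25 62 a1 81]
D1: mem[0x2b..0x2c] <- [6e 95]
D2: mem[0x23..0x2a] <- [0c c4 40 44 1c b7 c8 86]
D3: mem[0x0d..0x10] <- [0c c4 40 44]
query mem[0x0b]=0x2d, mem[0x26]=0x44, mem[0x10]=0x44, mem[0x28]=0xb7, mem[0x2a]=0x86

MEM[0x0b,0x26,0x10,0x28,0x2a] = 2d 44 44 b7 86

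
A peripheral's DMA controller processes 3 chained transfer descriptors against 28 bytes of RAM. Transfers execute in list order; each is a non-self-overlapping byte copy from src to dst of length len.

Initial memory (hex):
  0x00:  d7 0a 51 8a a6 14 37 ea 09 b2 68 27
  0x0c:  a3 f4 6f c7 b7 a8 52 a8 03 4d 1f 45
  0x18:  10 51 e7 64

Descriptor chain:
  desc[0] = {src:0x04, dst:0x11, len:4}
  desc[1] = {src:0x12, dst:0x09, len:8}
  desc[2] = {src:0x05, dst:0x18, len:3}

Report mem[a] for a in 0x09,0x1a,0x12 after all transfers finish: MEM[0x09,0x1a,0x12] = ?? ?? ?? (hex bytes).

#0 dst[0x11+4] := {0xa6,0x14,0x37,0xea}
#1 dst[0x09+8] := {0x14,0x37,0xea,0x4d,0x1f,0x45,0x10,0x51}
#2 dst[0x18+3] := {0x14,0x37,0xea}
query mem[0x09]=0x14, mem[0x1a]=0xea, mem[0x12]=0x14

MEM[0x09,0x1a,0x12] = 14 ea 14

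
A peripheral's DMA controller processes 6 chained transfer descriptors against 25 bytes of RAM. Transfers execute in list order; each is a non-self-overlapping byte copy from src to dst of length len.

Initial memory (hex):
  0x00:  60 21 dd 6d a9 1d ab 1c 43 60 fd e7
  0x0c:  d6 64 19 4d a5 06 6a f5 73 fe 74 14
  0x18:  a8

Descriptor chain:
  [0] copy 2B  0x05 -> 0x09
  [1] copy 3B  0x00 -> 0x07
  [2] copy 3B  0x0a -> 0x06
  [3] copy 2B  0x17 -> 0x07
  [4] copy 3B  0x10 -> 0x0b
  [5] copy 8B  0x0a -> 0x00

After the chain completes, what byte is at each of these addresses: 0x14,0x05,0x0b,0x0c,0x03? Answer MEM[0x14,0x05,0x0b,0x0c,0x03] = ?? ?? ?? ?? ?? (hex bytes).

MEM[0x14,0x05,0x0b,0x0c,0x03] = 73 4d a5 06 6a

[0] 0x05->0x09 len=2 : 1d ab
[1] 0x00->0x07 len=3 : 60 21 dd
[2] 0x0a->0x06 len=3 : ab e7 d6
[3] 0x17->0x07 len=2 : 14 a8
[4] 0x10->0x0b len=3 : a5 06 6a
[5] 0x0a->0x00 len=8 : ab a5 06 6a 19 4d a5 06
query mem[0x14]=0x73, mem[0x05]=0x4d, mem[0x0b]=0xa5, mem[0x0c]=0x06, mem[0x03]=0x6a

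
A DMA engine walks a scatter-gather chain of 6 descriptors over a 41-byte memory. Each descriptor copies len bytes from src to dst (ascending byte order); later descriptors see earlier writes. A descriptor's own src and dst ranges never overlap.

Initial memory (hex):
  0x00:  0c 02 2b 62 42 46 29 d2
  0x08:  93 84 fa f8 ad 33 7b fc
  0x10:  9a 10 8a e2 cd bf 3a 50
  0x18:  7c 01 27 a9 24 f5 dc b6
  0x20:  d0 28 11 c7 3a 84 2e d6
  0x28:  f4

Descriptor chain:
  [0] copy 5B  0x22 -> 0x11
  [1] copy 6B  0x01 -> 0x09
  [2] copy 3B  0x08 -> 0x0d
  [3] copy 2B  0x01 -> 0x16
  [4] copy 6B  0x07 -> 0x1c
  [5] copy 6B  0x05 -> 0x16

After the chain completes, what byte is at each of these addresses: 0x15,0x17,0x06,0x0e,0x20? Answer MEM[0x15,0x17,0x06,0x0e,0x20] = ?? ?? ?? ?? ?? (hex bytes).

MEM[0x15,0x17,0x06,0x0e,0x20] = 2e 29 29 02 62

#0 dst[0x11+5] := {0x11,0xc7,0x3a,0x84,0x2e}
#1 dst[0x09+6] := {0x02,0x2b,0x62,0x42,0x46,0x29}
#2 dst[0x0d+3] := {0x93,0x02,0x2b}
#3 dst[0x16+2] := {0x02,0x2b}
#4 dst[0x1c+6] := {0xd2,0x93,0x02,0x2b,0x62,0x42}
#5 dst[0x16+6] := {0x46,0x29,0xd2,0x93,0x02,0x2b}
query mem[0x15]=0x2e, mem[0x17]=0x29, mem[0x06]=0x29, mem[0x0e]=0x02, mem[0x20]=0x62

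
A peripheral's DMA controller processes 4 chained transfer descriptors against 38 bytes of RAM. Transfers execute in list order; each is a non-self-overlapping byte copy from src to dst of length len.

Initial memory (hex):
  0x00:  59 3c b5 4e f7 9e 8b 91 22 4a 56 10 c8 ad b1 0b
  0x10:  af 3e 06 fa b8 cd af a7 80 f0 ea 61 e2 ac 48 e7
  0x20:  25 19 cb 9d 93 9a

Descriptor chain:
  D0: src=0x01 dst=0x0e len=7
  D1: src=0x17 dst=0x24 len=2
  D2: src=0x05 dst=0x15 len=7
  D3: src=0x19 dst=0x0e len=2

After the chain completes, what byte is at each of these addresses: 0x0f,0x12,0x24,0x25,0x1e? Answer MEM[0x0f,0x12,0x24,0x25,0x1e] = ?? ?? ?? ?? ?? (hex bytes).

MEM[0x0f,0x12,0x24,0x25,0x1e] = 56 9e a7 80 48

[0] 0x01->0x0e len=7 : 3c b5 4e f7 9e 8b 91
[1] 0x17->0x24 len=2 : a7 80
[2] 0x05->0x15 len=7 : 9e 8b 91 22 4a 56 10
[3] 0x19->0x0e len=2 : 4a 56
query mem[0x0f]=0x56, mem[0x12]=0x9e, mem[0x24]=0xa7, mem[0x25]=0x80, mem[0x1e]=0x48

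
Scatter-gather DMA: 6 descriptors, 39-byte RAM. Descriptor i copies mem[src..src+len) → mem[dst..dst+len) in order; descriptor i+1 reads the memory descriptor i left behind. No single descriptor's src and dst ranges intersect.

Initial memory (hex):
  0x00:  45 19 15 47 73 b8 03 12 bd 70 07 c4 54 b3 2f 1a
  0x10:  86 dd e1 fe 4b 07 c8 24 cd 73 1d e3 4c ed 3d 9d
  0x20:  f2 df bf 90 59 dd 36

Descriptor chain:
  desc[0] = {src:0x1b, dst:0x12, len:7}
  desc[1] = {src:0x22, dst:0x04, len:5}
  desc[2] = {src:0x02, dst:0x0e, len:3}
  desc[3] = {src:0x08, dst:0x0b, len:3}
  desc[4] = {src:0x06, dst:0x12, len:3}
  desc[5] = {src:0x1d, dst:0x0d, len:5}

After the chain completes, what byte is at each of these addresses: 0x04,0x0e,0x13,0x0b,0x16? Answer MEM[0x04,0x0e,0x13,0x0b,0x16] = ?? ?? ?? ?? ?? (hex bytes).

MEM[0x04,0x0e,0x13,0x0b,0x16] = bf 3d dd 36 9d

D0: mem[0x12..0x18] <- [e3 4c ed 3d 9d f2 df]
D1: mem[0x04..0x08] <- [bf 90 59 dd 36]
D2: mem[0x0e..0x10] <- [15 47 bf]
D3: mem[0x0b..0x0d] <- [36 70 07]
D4: mem[0x12..0x14] <- [59 dd 36]
D5: mem[0x0d..0x11] <- [ed 3d 9d f2 df]
query mem[0x04]=0xbf, mem[0x0e]=0x3d, mem[0x13]=0xdd, mem[0x0b]=0x36, mem[0x16]=0x9d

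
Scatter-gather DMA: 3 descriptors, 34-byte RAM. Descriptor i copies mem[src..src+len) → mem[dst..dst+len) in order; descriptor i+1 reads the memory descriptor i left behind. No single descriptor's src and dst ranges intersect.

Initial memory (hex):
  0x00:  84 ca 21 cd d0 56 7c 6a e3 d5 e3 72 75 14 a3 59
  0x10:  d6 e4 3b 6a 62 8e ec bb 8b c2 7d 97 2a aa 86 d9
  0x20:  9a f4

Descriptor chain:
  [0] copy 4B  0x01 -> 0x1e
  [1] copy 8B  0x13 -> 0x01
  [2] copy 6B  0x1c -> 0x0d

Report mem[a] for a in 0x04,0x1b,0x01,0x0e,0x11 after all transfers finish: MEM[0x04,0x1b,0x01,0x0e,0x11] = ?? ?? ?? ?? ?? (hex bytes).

D0: mem[0x1e..0x21] <- [ca 21 cd d0]
D1: mem[0x01..0x08] <- [6a 62 8e ec bb 8b c2 7d]
D2: mem[0x0d..0x12] <- [2a aa ca 21 cd d0]
query mem[0x04]=0xec, mem[0x1b]=0x97, mem[0x01]=0x6a, mem[0x0e]=0xaa, mem[0x11]=0xcd

MEM[0x04,0x1b,0x01,0x0e,0x11] = ec 97 6a aa cd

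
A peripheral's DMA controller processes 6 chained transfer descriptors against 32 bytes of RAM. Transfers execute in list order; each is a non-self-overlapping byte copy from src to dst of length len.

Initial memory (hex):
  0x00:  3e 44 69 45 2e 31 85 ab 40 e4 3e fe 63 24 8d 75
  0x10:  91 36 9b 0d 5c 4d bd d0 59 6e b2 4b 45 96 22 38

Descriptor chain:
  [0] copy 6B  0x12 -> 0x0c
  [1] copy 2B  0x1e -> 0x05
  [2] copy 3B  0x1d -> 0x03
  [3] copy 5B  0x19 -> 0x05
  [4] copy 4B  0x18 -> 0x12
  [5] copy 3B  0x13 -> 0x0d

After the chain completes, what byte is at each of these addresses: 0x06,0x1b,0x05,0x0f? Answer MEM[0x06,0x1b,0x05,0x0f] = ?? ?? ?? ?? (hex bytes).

[0] 0x12->0x0c len=6 : 9b 0d 5c 4d bd d0
[1] 0x1e->0x05 len=2 : 22 38
[2] 0x1d->0x03 len=3 : 96 22 38
[3] 0x19->0x05 len=5 : 6e b2 4b 45 96
[4] 0x18->0x12 len=4 : 59 6e b2 4b
[5] 0x13->0x0d len=3 : 6e b2 4b
query mem[0x06]=0xb2, mem[0x1b]=0x4b, mem[0x05]=0x6e, mem[0x0f]=0x4b

MEM[0x06,0x1b,0x05,0x0f] = b2 4b 6e 4b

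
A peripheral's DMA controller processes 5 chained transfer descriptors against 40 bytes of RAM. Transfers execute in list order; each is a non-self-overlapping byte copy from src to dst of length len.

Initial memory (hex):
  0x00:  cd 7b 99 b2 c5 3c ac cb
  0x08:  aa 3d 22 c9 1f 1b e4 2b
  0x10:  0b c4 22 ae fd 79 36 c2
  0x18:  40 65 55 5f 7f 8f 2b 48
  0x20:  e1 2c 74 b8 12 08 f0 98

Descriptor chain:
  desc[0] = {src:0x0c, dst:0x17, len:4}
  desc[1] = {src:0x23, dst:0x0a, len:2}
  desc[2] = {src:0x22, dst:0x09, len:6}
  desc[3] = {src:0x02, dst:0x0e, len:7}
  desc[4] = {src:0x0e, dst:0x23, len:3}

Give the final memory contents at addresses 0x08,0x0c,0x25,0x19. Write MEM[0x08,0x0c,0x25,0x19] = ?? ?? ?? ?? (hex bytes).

MEM[0x08,0x0c,0x25,0x19] = aa 08 c5 e4

  after D0: wrote 4B at 0x17 = 1f1be42b
  after D1: wrote 2B at 0x0a = b812
  after D2: wrote 6B at 0x09 = 74b81208f098
  after D3: wrote 7B at 0x0e = 99b2c53caccbaa
  after D4: wrote 3B at 0x23 = 99b2c5
query mem[0x08]=0xaa, mem[0x0c]=0x08, mem[0x25]=0xc5, mem[0x19]=0xe4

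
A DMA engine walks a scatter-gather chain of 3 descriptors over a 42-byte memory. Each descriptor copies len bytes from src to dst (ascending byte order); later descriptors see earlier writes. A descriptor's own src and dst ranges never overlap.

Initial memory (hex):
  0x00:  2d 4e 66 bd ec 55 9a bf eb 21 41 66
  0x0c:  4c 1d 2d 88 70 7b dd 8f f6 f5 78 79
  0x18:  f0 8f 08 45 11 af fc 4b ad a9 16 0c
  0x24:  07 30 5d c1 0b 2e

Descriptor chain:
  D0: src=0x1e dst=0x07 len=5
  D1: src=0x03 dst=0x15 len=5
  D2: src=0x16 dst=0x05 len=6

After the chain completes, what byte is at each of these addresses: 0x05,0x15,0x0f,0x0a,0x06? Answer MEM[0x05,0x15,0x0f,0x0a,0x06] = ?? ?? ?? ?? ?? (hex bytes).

MEM[0x05,0x15,0x0f,0x0a,0x06] = ec bd 88 45 55

D0: mem[0x07..0x0b] <- [fc 4b ad a9 16]
D1: mem[0x15..0x19] <- [bd ec 55 9a fc]
D2: mem[0x05..0x0a] <- [ec 55 9a fc 08 45]
query mem[0x05]=0xec, mem[0x15]=0xbd, mem[0x0f]=0x88, mem[0x0a]=0x45, mem[0x06]=0x55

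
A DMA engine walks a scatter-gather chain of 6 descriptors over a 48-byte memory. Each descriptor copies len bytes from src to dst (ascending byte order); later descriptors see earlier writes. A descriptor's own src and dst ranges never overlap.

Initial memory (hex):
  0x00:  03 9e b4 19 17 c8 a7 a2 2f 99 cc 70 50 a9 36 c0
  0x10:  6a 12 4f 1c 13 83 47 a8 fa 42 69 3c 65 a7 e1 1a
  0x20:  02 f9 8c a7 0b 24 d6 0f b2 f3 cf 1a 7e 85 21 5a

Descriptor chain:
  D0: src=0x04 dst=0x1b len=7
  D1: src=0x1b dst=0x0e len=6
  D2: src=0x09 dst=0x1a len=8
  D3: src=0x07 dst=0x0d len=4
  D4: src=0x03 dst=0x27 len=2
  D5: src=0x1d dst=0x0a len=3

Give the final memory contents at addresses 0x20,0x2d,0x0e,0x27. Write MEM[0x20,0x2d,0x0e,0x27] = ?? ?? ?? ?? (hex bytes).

MEM[0x20,0x2d,0x0e,0x27] = c8 85 2f 19

  after D0: wrote 7B at 0x1b = 17c8a7a22f99cc
  after D1: wrote 6B at 0x0e = 17c8a7a22f99
  after D2: wrote 8B at 0x1a = 99cc7050a917c8a7
  after D3: wrote 4B at 0x0d = a22f99cc
  after D4: wrote 2B at 0x27 = 1917
  after D5: wrote 3B at 0x0a = 50a917
query mem[0x20]=0xc8, mem[0x2d]=0x85, mem[0x0e]=0x2f, mem[0x27]=0x19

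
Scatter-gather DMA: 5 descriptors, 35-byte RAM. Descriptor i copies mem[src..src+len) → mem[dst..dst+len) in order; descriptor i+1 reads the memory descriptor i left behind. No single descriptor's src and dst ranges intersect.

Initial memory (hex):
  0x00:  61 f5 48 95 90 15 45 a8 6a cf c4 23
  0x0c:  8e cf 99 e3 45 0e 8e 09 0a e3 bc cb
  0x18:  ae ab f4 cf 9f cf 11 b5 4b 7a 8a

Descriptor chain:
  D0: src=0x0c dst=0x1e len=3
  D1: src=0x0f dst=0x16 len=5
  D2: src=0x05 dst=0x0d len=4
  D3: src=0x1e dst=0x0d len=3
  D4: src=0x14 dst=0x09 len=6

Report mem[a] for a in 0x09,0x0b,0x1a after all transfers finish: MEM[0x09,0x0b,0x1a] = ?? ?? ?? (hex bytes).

MEM[0x09,0x0b,0x1a] = 0a e3 09

[0] 0x0c->0x1e len=3 : 8e cf 99
[1] 0x0f->0x16 len=5 : e3 45 0e 8e 09
[2] 0x05->0x0d len=4 : 15 45 a8 6a
[3] 0x1e->0x0d len=3 : 8e cf 99
[4] 0x14->0x09 len=6 : 0a e3 e3 45 0e 8e
query mem[0x09]=0x0a, mem[0x0b]=0xe3, mem[0x1a]=0x09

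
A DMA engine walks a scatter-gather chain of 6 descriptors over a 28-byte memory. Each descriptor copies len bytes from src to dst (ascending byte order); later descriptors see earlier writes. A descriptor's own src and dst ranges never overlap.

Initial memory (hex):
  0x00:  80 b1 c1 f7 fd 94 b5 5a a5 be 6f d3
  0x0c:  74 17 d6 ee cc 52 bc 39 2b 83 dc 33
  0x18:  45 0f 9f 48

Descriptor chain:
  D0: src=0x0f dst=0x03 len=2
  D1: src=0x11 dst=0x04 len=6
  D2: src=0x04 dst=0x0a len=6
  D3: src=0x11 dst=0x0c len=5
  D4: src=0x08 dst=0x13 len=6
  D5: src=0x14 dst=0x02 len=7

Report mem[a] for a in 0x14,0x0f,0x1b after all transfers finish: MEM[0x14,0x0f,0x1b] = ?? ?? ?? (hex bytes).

MEM[0x14,0x0f,0x1b] = dc 2b 48

  after D0: wrote 2B at 0x03 = eecc
  after D1: wrote 6B at 0x04 = 52bc392b83dc
  after D2: wrote 6B at 0x0a = 52bc392b83dc
  after D3: wrote 5B at 0x0c = 52bc392b83
  after D4: wrote 6B at 0x13 = 83dc52bc52bc
  after D5: wrote 7B at 0x02 = dc52bc52bc0f9f
query mem[0x14]=0xdc, mem[0x0f]=0x2b, mem[0x1b]=0x48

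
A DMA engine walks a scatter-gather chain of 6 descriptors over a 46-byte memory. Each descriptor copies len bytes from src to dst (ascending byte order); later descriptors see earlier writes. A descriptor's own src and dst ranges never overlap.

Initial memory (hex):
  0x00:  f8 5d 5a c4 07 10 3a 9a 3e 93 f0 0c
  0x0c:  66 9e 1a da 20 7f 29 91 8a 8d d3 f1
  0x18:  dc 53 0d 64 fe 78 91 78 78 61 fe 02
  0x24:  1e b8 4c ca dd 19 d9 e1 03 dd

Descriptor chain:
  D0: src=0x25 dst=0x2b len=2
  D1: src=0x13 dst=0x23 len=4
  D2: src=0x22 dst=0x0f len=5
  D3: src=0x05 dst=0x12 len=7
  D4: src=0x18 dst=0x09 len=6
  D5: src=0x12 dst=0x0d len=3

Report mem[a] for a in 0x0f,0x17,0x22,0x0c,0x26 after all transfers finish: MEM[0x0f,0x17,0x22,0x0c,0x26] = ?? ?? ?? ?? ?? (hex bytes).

D0: mem[0x2b..0x2c] <- [b8 4c]
D1: mem[0x23..0x26] <- [91 8a 8d d3]
D2: mem[0x0f..0x13] <- [fe 91 8a 8d d3]
D3: mem[0x12..0x18] <- [10 3a 9a 3e 93 f0 0c]
D4: mem[0x09..0x0e] <- [0c 53 0d 64 fe 78]
D5: mem[0x0d..0x0f] <- [10 3a 9a]
query mem[0x0f]=0x9a, mem[0x17]=0xf0, mem[0x22]=0xfe, mem[0x0c]=0x64, mem[0x26]=0xd3

MEM[0x0f,0x17,0x22,0x0c,0x26] = 9a f0 fe 64 d3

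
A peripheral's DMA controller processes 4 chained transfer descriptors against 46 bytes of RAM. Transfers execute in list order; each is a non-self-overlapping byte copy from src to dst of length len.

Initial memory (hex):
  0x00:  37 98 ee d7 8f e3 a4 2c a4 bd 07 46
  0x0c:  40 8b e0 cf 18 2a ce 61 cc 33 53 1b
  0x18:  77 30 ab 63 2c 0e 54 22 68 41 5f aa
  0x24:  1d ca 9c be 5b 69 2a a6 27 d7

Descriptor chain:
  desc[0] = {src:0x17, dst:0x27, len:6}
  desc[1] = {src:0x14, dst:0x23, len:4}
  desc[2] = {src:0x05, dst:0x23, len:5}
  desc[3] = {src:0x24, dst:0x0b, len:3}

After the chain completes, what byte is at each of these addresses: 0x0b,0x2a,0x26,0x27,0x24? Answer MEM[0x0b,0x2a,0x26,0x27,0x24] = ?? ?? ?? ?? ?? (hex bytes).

MEM[0x0b,0x2a,0x26,0x27,0x24] = a4 ab a4 bd a4

[0] 0x17->0x27 len=6 : 1b 77 30 ab 63 2c
[1] 0x14->0x23 len=4 : cc 33 53 1b
[2] 0x05->0x23 len=5 : e3 a4 2c a4 bd
[3] 0x24->0x0b len=3 : a4 2c a4
query mem[0x0b]=0xa4, mem[0x2a]=0xab, mem[0x26]=0xa4, mem[0x27]=0xbd, mem[0x24]=0xa4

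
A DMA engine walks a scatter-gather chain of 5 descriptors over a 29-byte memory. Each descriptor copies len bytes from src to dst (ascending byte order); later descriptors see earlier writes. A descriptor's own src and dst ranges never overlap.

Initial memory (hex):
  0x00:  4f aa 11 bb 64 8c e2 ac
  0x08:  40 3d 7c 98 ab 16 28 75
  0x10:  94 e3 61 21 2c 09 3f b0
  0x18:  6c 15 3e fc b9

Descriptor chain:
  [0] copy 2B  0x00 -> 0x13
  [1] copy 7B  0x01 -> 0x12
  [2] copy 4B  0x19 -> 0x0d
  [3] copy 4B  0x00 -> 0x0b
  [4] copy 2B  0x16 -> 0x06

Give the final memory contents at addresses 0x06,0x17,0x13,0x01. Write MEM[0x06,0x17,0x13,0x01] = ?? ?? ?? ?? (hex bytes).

MEM[0x06,0x17,0x13,0x01] = 8c e2 11 aa

D0: mem[0x13..0x14] <- [4f aa]
D1: mem[0x12..0x18] <- [aa 11 bb 64 8c e2 ac]
D2: mem[0x0d..0x10] <- [15 3e fc b9]
D3: mem[0x0b..0x0e] <- [4f aa 11 bb]
D4: mem[0x06..0x07] <- [8c e2]
query mem[0x06]=0x8c, mem[0x17]=0xe2, mem[0x13]=0x11, mem[0x01]=0xaa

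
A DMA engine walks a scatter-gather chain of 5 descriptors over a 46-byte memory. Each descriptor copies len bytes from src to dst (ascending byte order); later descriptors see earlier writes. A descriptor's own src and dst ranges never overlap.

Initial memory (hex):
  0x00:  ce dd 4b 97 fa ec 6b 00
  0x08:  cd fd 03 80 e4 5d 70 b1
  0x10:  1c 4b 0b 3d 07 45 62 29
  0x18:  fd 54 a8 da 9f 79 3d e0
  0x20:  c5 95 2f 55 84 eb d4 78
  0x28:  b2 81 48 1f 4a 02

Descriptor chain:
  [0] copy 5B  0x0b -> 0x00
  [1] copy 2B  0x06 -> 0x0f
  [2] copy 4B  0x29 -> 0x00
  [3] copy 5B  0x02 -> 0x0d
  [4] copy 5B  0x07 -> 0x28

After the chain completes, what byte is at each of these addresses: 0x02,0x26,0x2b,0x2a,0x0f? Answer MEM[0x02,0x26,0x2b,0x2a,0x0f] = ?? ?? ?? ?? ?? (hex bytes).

MEM[0x02,0x26,0x2b,0x2a,0x0f] = 1f d4 03 fd b1

  after D0: wrote 5B at 0x00 = 80e45d70b1
  after D1: wrote 2B at 0x0f = 6b00
  after D2: wrote 4B at 0x00 = 81481f4a
  after D3: wrote 5B at 0x0d = 1f4ab1ec6b
  after D4: wrote 5B at 0x28 = 00cdfd0380
query mem[0x02]=0x1f, mem[0x26]=0xd4, mem[0x2b]=0x03, mem[0x2a]=0xfd, mem[0x0f]=0xb1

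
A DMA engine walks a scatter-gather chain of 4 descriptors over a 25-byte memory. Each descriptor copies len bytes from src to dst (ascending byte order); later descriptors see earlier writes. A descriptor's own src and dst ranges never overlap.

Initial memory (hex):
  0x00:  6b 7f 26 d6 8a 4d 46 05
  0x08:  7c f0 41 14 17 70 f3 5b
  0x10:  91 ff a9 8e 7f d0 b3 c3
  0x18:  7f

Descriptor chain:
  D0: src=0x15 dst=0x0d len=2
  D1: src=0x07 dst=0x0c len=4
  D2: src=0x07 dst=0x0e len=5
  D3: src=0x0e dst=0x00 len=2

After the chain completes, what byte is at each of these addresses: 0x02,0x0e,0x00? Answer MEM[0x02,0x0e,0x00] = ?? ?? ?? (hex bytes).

#0 dst[0x0d+2] := {0xd0,0xb3}
#1 dst[0x0c+4] := {0x05,0x7c,0xf0,0x41}
#2 dst[0x0e+5] := {0x05,0x7c,0xf0,0x41,0x14}
#3 dst[0x00+2] := {0x05,0x7c}
query mem[0x02]=0x26, mem[0x0e]=0x05, mem[0x00]=0x05

MEM[0x02,0x0e,0x00] = 26 05 05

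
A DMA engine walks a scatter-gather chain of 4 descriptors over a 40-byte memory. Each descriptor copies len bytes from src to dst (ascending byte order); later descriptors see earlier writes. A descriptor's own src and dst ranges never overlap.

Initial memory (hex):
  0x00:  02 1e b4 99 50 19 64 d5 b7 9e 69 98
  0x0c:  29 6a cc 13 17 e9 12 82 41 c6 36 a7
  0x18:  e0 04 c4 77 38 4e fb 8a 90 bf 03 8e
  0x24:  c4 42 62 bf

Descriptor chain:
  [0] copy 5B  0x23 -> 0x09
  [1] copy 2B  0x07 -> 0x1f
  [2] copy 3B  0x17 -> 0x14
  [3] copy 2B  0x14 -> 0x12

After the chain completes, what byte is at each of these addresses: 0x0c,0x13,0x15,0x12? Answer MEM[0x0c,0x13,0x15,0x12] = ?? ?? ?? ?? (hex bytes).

D0: mem[0x09..0x0d] <- [8e c4 42 62 bf]
D1: mem[0x1f..0x20] <- [d5 b7]
D2: mem[0x14..0x16] <- [a7 e0 04]
D3: mem[0x12..0x13] <- [a7 e0]
query mem[0x0c]=0x62, mem[0x13]=0xe0, mem[0x15]=0xe0, mem[0x12]=0xa7

MEM[0x0c,0x13,0x15,0x12] = 62 e0 e0 a7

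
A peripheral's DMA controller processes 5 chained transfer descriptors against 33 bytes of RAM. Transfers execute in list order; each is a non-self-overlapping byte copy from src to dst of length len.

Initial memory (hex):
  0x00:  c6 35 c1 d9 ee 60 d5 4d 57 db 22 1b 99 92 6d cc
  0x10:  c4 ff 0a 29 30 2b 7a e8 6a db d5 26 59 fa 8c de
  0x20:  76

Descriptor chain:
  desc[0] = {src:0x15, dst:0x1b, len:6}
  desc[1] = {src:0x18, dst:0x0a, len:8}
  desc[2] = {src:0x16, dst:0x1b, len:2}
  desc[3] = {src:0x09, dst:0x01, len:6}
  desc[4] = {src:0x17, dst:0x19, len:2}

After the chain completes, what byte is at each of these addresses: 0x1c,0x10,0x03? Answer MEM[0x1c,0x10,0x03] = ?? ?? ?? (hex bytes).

MEM[0x1c,0x10,0x03] = e8 6a db

  after D0: wrote 6B at 0x1b = 2b7ae86adbd5
  after D1: wrote 8B at 0x0a = 6adbd52b7ae86adb
  after D2: wrote 2B at 0x1b = 7ae8
  after D3: wrote 6B at 0x01 = db6adbd52b7a
  after D4: wrote 2B at 0x19 = e86a
query mem[0x1c]=0xe8, mem[0x10]=0x6a, mem[0x03]=0xdb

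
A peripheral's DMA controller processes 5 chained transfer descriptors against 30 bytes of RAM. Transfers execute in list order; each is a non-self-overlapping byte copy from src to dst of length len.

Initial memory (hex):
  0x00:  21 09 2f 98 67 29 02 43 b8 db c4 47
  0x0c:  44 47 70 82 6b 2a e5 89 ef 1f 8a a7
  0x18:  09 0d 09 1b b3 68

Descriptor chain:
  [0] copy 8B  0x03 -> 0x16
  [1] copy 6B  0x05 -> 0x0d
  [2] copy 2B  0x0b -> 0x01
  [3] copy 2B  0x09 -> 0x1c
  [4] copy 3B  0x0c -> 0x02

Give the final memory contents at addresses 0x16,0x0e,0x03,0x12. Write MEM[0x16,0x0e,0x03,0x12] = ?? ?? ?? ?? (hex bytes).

[0] 0x03->0x16 len=8 : 98 67 29 02 43 b8 db c4
[1] 0x05->0x0d len=6 : 29 02 43 b8 db c4
[2] 0x0b->0x01 len=2 : 47 44
[3] 0x09->0x1c len=2 : db c4
[4] 0x0c->0x02 len=3 : 44 29 02
query mem[0x16]=0x98, mem[0x0e]=0x02, mem[0x03]=0x29, mem[0x12]=0xc4

MEM[0x16,0x0e,0x03,0x12] = 98 02 29 c4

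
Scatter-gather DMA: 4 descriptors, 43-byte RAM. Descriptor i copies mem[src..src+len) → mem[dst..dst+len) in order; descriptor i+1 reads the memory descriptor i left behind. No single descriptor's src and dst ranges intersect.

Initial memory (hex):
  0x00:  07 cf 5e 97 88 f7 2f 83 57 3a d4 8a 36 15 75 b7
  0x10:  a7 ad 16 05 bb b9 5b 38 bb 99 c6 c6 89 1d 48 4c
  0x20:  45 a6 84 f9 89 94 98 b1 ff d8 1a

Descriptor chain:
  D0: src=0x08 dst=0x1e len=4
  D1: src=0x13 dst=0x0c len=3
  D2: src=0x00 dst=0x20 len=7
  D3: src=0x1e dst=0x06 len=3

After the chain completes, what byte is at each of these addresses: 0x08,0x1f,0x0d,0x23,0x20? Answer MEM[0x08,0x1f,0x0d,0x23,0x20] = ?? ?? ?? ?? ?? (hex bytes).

MEM[0x08,0x1f,0x0d,0x23,0x20] = 07 3a bb 97 07

D0: mem[0x1e..0x21] <- [57 3a d4 8a]
D1: mem[0x0c..0x0e] <- [05 bb b9]
D2: mem[0x20..0x26] <- [07 cf 5e 97 88 f7 2f]
D3: mem[0x06..0x08] <- [57 3a 07]
query mem[0x08]=0x07, mem[0x1f]=0x3a, mem[0x0d]=0xbb, mem[0x23]=0x97, mem[0x20]=0x07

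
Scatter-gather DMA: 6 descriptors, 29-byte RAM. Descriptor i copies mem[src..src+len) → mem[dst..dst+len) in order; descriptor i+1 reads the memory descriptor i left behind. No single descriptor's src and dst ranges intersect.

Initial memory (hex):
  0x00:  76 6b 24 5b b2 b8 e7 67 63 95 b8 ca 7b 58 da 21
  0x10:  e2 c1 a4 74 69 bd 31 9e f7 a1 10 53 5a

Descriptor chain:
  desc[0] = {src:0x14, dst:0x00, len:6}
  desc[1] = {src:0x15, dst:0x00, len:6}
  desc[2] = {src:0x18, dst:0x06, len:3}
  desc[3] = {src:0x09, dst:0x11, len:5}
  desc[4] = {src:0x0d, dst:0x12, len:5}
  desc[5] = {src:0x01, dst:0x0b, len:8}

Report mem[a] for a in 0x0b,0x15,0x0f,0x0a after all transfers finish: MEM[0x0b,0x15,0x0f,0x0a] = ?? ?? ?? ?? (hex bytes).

MEM[0x0b,0x15,0x0f,0x0a] = 31 e2 10 b8

D0: mem[0x00..0x05] <- [69 bd 31 9e f7 a1]
D1: mem[0x00..0x05] <- [bd 31 9e f7 a1 10]
D2: mem[0x06..0x08] <- [f7 a1 10]
D3: mem[0x11..0x15] <- [95 b8 ca 7b 58]
D4: mem[0x12..0x16] <- [58 da 21 e2 95]
D5: mem[0x0b..0x12] <- [31 9e f7 a1 10 f7 a1 10]
query mem[0x0b]=0x31, mem[0x15]=0xe2, mem[0x0f]=0x10, mem[0x0a]=0xb8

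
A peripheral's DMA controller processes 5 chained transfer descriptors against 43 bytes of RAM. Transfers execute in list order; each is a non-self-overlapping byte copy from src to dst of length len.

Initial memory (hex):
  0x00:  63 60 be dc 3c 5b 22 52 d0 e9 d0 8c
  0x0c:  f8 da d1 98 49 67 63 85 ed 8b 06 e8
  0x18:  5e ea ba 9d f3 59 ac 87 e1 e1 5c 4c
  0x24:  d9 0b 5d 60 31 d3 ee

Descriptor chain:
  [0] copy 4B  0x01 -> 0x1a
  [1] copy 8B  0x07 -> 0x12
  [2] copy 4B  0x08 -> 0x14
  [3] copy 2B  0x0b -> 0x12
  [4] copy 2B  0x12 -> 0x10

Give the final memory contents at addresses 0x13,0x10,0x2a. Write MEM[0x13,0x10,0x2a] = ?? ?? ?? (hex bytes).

  after D0: wrote 4B at 0x1a = 60bedc3c
  after D1: wrote 8B at 0x12 = 52d0e9d08cf8dad1
  after D2: wrote 4B at 0x14 = d0e9d08c
  after D3: wrote 2B at 0x12 = 8cf8
  after D4: wrote 2B at 0x10 = 8cf8
query mem[0x13]=0xf8, mem[0x10]=0x8c, mem[0x2a]=0xee

MEM[0x13,0x10,0x2a] = f8 8c ee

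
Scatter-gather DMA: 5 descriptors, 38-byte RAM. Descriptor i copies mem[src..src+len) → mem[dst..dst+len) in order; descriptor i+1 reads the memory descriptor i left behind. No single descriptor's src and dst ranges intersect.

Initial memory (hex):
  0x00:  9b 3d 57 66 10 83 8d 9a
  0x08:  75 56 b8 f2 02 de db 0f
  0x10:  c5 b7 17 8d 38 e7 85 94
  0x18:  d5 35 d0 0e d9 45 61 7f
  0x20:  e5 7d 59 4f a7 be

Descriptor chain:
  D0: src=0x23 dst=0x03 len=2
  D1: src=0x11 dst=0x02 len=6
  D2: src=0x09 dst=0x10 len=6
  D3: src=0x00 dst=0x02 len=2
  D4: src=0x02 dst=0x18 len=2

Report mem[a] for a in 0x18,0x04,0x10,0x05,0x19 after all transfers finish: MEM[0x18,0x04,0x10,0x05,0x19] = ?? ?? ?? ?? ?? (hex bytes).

  after D0: wrote 2B at 0x03 = 4fa7
  after D1: wrote 6B at 0x02 = b7178d38e785
  after D2: wrote 6B at 0x10 = 56b8f202dedb
  after D3: wrote 2B at 0x02 = 9b3d
  after D4: wrote 2B at 0x18 = 9b3d
query mem[0x18]=0x9b, mem[0x04]=0x8d, mem[0x10]=0x56, mem[0x05]=0x38, mem[0x19]=0x3d

MEM[0x18,0x04,0x10,0x05,0x19] = 9b 8d 56 38 3d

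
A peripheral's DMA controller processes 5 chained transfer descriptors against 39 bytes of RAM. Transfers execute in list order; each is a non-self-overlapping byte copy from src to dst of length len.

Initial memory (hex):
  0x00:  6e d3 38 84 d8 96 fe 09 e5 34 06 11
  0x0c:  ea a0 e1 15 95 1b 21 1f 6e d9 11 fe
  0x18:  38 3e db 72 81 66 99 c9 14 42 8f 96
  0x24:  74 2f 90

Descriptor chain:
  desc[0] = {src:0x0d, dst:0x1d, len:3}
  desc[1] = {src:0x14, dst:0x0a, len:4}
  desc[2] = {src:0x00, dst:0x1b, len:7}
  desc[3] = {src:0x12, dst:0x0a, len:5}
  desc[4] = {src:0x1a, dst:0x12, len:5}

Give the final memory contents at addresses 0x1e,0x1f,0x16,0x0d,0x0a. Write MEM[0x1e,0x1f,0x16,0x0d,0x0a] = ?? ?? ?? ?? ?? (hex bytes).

MEM[0x1e,0x1f,0x16,0x0d,0x0a] = 84 d8 84 d9 21

[0] 0x0d->0x1d len=3 : a0 e1 15
[1] 0x14->0x0a len=4 : 6e d9 11 fe
[2] 0x00->0x1b len=7 : 6e d3 38 84 d8 96 fe
[3] 0x12->0x0a len=5 : 21 1f 6e d9 11
[4] 0x1a->0x12 len=5 : db 6e d3 38 84
query mem[0x1e]=0x84, mem[0x1f]=0xd8, mem[0x16]=0x84, mem[0x0d]=0xd9, mem[0x0a]=0x21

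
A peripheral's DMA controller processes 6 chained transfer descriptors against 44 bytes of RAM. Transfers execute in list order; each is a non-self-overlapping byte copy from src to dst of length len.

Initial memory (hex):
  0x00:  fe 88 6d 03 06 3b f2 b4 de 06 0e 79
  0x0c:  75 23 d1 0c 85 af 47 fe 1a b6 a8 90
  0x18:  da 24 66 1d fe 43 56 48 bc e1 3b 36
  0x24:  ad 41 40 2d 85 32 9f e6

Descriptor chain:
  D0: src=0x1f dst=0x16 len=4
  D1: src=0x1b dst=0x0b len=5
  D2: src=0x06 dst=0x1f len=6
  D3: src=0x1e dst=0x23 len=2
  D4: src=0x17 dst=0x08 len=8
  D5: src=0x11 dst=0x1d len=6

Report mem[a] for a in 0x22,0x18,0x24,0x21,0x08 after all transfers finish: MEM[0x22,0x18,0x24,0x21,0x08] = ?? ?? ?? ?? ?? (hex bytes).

#0 dst[0x16+4] := {0x48,0xbc,0xe1,0x3b}
#1 dst[0x0b+5] := {0x1d,0xfe,0x43,0x56,0x48}
#2 dst[0x1f+6] := {0xf2,0xb4,0xde,0x06,0x0e,0x1d}
#3 dst[0x23+2] := {0x56,0xf2}
#4 dst[0x08+8] := {0xbc,0xe1,0x3b,0x66,0x1d,0xfe,0x43,0x56}
#5 dst[0x1d+6] := {0xaf,0x47,0xfe,0x1a,0xb6,0x48}
query mem[0x22]=0x48, mem[0x18]=0xe1, mem[0x24]=0xf2, mem[0x21]=0xb6, mem[0x08]=0xbc

MEM[0x22,0x18,0x24,0x21,0x08] = 48 e1 f2 b6 bc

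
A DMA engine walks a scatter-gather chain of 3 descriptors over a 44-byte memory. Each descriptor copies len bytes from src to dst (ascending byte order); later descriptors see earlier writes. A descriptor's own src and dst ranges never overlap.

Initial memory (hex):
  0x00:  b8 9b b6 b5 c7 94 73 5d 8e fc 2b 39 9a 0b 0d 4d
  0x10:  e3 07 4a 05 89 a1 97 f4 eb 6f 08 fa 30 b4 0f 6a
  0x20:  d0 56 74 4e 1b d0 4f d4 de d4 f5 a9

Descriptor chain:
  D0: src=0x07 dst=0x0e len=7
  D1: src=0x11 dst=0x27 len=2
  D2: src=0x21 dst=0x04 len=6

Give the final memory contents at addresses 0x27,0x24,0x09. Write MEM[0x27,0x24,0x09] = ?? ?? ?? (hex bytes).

MEM[0x27,0x24,0x09] = 2b 1b 4f

  after D0: wrote 7B at 0x0e = 5d8efc2b399a0b
  after D1: wrote 2B at 0x27 = 2b39
  after D2: wrote 6B at 0x04 = 56744e1bd04f
query mem[0x27]=0x2b, mem[0x24]=0x1b, mem[0x09]=0x4f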